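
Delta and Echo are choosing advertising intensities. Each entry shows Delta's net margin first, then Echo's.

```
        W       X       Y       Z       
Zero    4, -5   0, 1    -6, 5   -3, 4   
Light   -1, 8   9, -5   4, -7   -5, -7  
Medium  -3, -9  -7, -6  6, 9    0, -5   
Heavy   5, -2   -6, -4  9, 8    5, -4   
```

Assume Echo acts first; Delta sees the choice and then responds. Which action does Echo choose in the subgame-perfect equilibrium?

Work backward from Delta's decision.
- W: Delta compares 4, -1, -3, 5 and picks Heavy; Echo would get -2.
- X: Delta compares 0, 9, -7, -6 and picks Light; Echo would get -5.
- Y: Delta compares -6, 4, 6, 9 and picks Heavy; Echo would get 8.
- Z: Delta compares -3, -5, 0, 5 and picks Heavy; Echo would get -4.
Maximizing over -2, -5, 8, -4, Echo chooses Y. Subgame-perfect outcome: (Heavy, Y) with payoffs (9, 8).

Y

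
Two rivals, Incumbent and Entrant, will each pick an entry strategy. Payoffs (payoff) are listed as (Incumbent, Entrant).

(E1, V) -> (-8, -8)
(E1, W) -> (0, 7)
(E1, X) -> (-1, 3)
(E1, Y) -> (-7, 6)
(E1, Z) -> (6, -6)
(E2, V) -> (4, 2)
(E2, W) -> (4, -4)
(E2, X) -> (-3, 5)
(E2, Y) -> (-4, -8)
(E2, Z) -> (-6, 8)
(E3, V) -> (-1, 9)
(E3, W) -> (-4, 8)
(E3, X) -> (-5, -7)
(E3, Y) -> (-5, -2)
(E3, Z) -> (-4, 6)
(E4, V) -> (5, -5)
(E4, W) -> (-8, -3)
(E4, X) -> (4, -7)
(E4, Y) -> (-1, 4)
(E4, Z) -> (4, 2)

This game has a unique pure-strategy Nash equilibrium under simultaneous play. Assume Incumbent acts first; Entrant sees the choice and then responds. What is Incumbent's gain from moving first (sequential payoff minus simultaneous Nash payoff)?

Entrant best-responds to each possible Incumbent move:
- E1: Entrant compares -8, 7, 3, 6, -6 and picks W; Incumbent would get 0.
- E2: Entrant compares 2, -4, 5, -8, 8 and picks Z; Incumbent would get -6.
- E3: Entrant compares 9, 8, -7, -2, 6 and picks V; Incumbent would get -1.
- E4: Entrant compares -5, -3, -7, 4, 2 and picks Y; Incumbent would get -1.
Incumbent's induced payoffs are 0, -6, -1, -1, so Incumbent commits to E1. Subgame-perfect outcome: (E1, W) with payoffs (0, 7).
Under simultaneous play:
Incumbent's best replies: V→E4; W→E2; X→E4; Y→E4; Z→E1.
Entrant's best replies: E1→W; E2→Z; E3→V; E4→Y.
The unique mutual best reply is (E4, Y), giving (-1, 4).
Incumbent's commitment gain: 0 − -1 = 1.

1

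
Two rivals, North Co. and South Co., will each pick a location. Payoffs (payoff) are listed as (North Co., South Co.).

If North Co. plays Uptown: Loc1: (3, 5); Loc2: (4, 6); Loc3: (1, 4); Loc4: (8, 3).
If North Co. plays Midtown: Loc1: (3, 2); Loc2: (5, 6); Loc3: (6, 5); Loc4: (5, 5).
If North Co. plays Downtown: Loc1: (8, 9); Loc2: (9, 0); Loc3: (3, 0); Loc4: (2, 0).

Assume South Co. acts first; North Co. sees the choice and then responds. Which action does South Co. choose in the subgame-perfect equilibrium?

Loc1

Work backward from North Co.'s decision.
- Loc1: BR = Downtown, leader payoff 9.
- Loc2: BR = Downtown, leader payoff 0.
- Loc3: BR = Midtown, leader payoff 5.
- Loc4: BR = Uptown, leader payoff 3.
South Co.'s induced payoffs are 9, 0, 5, 3, so South Co. commits to Loc1. Subgame-perfect outcome: (Downtown, Loc1) with payoffs (8, 9).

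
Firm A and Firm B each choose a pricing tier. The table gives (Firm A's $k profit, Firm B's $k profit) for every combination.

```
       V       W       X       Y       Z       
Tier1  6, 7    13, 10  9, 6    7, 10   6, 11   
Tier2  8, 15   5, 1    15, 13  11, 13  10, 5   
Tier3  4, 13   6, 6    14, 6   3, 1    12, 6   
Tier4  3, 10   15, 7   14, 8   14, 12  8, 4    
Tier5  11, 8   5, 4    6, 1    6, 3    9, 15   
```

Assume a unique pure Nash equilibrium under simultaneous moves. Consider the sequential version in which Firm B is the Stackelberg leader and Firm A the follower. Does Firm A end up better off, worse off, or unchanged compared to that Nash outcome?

better off

Backward induction with Firm B moving first.
- V → Firm A plays Tier5 (best of 6, 8, 4, 3, 11); Firm B gets 8.
- W → Firm A plays Tier4 (best of 13, 5, 6, 15, 5); Firm B gets 7.
- X → Firm A plays Tier2 (best of 9, 15, 14, 14, 6); Firm B gets 13.
- Y → Firm A plays Tier4 (best of 7, 11, 3, 14, 6); Firm B gets 12.
- Z → Firm A plays Tier3 (best of 6, 10, 12, 8, 9); Firm B gets 6.
Firm B's induced payoffs are 8, 7, 13, 12, 6, so Firm B commits to X. Subgame-perfect outcome: (Tier2, X) with payoffs (15, 13).
For the simultaneous game, intersect best replies.
Firm A's best replies: V→Tier5; W→Tier4; X→Tier2; Y→Tier4; Z→Tier3.
Firm B's best replies: Tier1→Z; Tier2→V; Tier3→V; Tier4→Y; Tier5→Z.
The unique mutual best reply is (Tier4, Y), giving (14, 12).
Firm A earns 15 sequentially versus 14 at the Nash outcome: better off.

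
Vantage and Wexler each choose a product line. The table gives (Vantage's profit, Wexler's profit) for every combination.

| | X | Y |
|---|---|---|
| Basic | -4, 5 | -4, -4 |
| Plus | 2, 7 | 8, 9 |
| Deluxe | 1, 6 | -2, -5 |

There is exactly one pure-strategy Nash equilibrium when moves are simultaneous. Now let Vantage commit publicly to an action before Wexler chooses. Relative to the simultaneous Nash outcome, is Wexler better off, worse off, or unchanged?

Wexler best-responds to each possible Vantage move:
- Basic → Wexler plays X (best of 5, -4); Vantage gets -4.
- Plus → Wexler plays Y (best of 7, 9); Vantage gets 8.
- Deluxe → Wexler plays X (best of 6, -5); Vantage gets 1.
Vantage's induced payoffs are -4, 8, 1, so Vantage commits to Plus. Subgame-perfect outcome: (Plus, Y) with payoffs (8, 9).
Under simultaneous play:
Vantage's best replies: X→Plus; Y→Plus.
Wexler's best replies: Basic→X; Plus→Y; Deluxe→X.
The unique mutual best reply is (Plus, Y), giving (8, 9).
Wexler earns 9 sequentially versus 9 at the Nash outcome: unchanged.

unchanged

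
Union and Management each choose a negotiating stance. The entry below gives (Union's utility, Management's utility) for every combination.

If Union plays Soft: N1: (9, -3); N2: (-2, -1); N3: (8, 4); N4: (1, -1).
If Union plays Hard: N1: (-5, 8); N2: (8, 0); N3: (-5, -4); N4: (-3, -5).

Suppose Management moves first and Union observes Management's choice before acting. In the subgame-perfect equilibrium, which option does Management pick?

N3

Backward induction with Management moving first.
- N1: BR = Soft, leader payoff -3.
- N2: BR = Hard, leader payoff 0.
- N3: BR = Soft, leader payoff 4.
- N4: BR = Soft, leader payoff -1.
Maximizing over -3, 0, 4, -1, Management chooses N3. Subgame-perfect outcome: (Soft, N3) with payoffs (8, 4).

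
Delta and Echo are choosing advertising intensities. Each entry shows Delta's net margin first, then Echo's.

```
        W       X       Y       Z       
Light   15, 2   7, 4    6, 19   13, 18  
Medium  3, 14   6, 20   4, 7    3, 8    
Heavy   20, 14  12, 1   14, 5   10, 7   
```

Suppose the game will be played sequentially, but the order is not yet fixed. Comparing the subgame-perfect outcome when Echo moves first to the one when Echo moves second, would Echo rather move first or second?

first

If Delta leads: Echo's best replies are Light→Y, Medium→X, Heavy→W; Delta's induced payoffs 6, 6, 20; outcome (Heavy, W), payoffs (20, 14).
If Echo leads: Delta's best replies are W→Heavy, X→Heavy, Y→Heavy, Z→Light; Echo's induced payoffs 14, 1, 5, 18; outcome (Light, Z), payoffs (13, 18).
Echo gets 18 moving first and 14 moving second, so Echo prefers to move first.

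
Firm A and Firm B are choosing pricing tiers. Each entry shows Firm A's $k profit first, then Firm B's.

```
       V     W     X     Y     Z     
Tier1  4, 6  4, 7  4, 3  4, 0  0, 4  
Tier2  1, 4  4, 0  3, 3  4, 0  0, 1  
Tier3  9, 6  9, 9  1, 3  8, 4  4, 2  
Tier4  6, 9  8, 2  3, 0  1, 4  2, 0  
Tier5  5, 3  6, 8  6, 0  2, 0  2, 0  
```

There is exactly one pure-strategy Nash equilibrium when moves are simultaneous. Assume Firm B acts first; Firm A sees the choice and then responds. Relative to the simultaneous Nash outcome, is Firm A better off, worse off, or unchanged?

unchanged

Solve by backward induction (Firm B leads).
- V: Firm A compares 4, 1, 9, 6, 5 and picks Tier3; Firm B would get 6.
- W: Firm A compares 4, 4, 9, 8, 6 and picks Tier3; Firm B would get 9.
- X: Firm A compares 4, 3, 1, 3, 6 and picks Tier5; Firm B would get 0.
- Y: Firm A compares 4, 4, 8, 1, 2 and picks Tier3; Firm B would get 4.
- Z: Firm A compares 0, 0, 4, 2, 2 and picks Tier3; Firm B would get 2.
Maximizing over 6, 9, 0, 4, 2, Firm B chooses W. Subgame-perfect outcome: (Tier3, W) with payoffs (9, 9).
Now find the simultaneous Nash equilibrium.
Firm A's best replies: V→Tier3; W→Tier3; X→Tier5; Y→Tier3; Z→Tier3.
Firm B's best replies: Tier1→W; Tier2→V; Tier3→W; Tier4→V; Tier5→W.
The unique mutual best reply is (Tier3, W), giving (9, 9).
Firm A earns 9 sequentially versus 9 at the Nash outcome: unchanged.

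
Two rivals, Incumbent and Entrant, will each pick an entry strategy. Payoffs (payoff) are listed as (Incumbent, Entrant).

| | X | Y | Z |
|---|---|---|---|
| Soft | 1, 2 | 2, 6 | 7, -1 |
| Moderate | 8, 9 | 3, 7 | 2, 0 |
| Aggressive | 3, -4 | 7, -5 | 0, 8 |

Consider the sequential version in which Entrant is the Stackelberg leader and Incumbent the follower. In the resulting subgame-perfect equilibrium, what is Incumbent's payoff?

8

Backward induction with Entrant moving first.
- X: BR = Moderate, leader payoff 9.
- Y: BR = Aggressive, leader payoff -5.
- Z: BR = Soft, leader payoff -1.
Maximizing over 9, -5, -1, Entrant chooses X. Subgame-perfect outcome: (Moderate, X) with payoffs (8, 9).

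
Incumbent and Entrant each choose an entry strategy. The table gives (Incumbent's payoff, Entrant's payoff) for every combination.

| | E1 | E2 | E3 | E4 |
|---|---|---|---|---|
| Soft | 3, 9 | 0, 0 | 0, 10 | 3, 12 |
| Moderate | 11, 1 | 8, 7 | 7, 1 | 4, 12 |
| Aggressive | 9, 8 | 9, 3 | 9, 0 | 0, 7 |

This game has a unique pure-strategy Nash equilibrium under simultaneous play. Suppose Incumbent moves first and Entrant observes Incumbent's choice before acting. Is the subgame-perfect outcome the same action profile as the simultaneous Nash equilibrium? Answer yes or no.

no

Work backward from Entrant's decision.
- Soft → Entrant plays E4 (best of 9, 0, 10, 12); Incumbent gets 3.
- Moderate → Entrant plays E4 (best of 1, 7, 1, 12); Incumbent gets 4.
- Aggressive → Entrant plays E1 (best of 8, 3, 0, 7); Incumbent gets 9.
Among 3, 4, 9, the best is 9 at Aggressive. Subgame-perfect outcome: (Aggressive, E1) with payoffs (9, 8).
For the simultaneous game, intersect best replies.
Incumbent's best replies: E1→Moderate; E2→Aggressive; E3→Aggressive; E4→Moderate.
Entrant's best replies: Soft→E4; Moderate→E4; Aggressive→E1.
Only (Moderate, E4) has each player best-responding; Nash payoffs (4, 12).
Sequential outcome (Aggressive, E1) differs from the Nash profile (Moderate, E4).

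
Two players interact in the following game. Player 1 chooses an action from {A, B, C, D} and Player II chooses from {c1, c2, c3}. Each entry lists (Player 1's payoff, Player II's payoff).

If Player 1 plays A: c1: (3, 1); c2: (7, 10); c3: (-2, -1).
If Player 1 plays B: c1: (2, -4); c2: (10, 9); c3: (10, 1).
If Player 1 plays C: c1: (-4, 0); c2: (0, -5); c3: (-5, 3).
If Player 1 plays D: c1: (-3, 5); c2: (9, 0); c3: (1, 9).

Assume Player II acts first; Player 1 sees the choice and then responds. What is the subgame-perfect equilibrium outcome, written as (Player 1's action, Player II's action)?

(B, c2)

Work backward from Player 1's decision.
- c1 → Player 1 plays A (best of 3, 2, -4, -3); Player II gets 1.
- c2 → Player 1 plays B (best of 7, 10, 0, 9); Player II gets 9.
- c3 → Player 1 plays B (best of -2, 10, -5, 1); Player II gets 1.
Maximizing over 1, 9, 1, Player II chooses c2. Subgame-perfect outcome: (B, c2) with payoffs (10, 9).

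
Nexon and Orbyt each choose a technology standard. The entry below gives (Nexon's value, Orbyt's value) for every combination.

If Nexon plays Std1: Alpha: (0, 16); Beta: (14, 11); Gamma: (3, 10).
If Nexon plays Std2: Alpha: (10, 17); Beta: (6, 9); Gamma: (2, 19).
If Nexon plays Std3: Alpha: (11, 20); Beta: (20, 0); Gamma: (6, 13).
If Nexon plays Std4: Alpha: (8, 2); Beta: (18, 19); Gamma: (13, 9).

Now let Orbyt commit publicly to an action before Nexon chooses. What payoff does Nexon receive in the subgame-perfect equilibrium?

11

Nexon best-responds to each possible Orbyt move:
- Alpha: BR = Std3, leader payoff 20.
- Beta: BR = Std3, leader payoff 0.
- Gamma: BR = Std4, leader payoff 9.
Among 20, 0, 9, the best is 20 at Alpha. Subgame-perfect outcome: (Std3, Alpha) with payoffs (11, 20).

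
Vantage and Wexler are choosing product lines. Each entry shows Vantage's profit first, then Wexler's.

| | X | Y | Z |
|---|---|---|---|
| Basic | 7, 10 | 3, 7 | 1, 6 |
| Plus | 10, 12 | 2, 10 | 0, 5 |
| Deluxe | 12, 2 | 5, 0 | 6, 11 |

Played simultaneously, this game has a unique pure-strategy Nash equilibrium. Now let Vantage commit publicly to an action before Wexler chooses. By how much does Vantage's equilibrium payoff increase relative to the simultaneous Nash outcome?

4

Wexler best-responds to each possible Vantage move:
- Basic: BR = X, leader payoff 7.
- Plus: BR = X, leader payoff 10.
- Deluxe: BR = Z, leader payoff 6.
Maximizing over 7, 10, 6, Vantage chooses Plus. Subgame-perfect outcome: (Plus, X) with payoffs (10, 12).
Now find the simultaneous Nash equilibrium.
Vantage's best replies: X→Deluxe; Y→Deluxe; Z→Deluxe.
Wexler's best replies: Basic→X; Plus→X; Deluxe→Z.
The unique mutual best reply is (Deluxe, Z), giving (6, 11).
Vantage's commitment gain: 10 − 6 = 4.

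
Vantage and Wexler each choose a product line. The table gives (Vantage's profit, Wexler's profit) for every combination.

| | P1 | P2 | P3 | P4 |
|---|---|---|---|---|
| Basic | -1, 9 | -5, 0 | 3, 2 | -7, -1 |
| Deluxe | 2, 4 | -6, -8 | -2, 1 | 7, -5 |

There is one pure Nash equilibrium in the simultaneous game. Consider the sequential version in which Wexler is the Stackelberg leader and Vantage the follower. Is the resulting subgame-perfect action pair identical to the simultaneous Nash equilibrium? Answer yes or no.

yes

Vantage best-responds to each possible Wexler move:
- P1: BR = Deluxe, leader payoff 4.
- P2: BR = Basic, leader payoff 0.
- P3: BR = Basic, leader payoff 2.
- P4: BR = Deluxe, leader payoff -5.
Maximizing over 4, 0, 2, -5, Wexler chooses P1. Subgame-perfect outcome: (Deluxe, P1) with payoffs (2, 4).
Under simultaneous play:
Vantage's best replies: P1→Deluxe; P2→Basic; P3→Basic; P4→Deluxe.
Wexler's best replies: Basic→P1; Deluxe→P1.
The unique mutual best reply is (Deluxe, P1), giving (2, 4).
Sequential outcome (Deluxe, P1) coincides with the Nash profile (Deluxe, P1).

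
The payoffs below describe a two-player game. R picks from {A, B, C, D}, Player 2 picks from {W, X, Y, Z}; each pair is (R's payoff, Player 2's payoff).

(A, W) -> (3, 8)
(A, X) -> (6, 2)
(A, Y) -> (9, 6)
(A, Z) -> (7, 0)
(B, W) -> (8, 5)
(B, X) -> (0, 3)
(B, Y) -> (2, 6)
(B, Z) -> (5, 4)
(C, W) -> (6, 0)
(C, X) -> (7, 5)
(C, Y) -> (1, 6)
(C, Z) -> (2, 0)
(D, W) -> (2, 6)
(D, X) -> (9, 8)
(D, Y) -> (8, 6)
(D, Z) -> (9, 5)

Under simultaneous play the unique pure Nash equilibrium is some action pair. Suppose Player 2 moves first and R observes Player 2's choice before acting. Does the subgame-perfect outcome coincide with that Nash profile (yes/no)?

yes

Backward induction with Player 2 moving first.
- W → R plays B (best of 3, 8, 6, 2); Player 2 gets 5.
- X → R plays D (best of 6, 0, 7, 9); Player 2 gets 8.
- Y → R plays A (best of 9, 2, 1, 8); Player 2 gets 6.
- Z → R plays D (best of 7, 5, 2, 9); Player 2 gets 5.
Maximizing over 5, 8, 6, 5, Player 2 chooses X. Subgame-perfect outcome: (D, X) with payoffs (9, 8).
Now find the simultaneous Nash equilibrium.
R's best replies: W→B; X→D; Y→A; Z→D.
Player 2's best replies: A→W; B→Y; C→Y; D→X.
Only (D, X) has each player best-responding; Nash payoffs (9, 8).
Sequential outcome (D, X) coincides with the Nash profile (D, X).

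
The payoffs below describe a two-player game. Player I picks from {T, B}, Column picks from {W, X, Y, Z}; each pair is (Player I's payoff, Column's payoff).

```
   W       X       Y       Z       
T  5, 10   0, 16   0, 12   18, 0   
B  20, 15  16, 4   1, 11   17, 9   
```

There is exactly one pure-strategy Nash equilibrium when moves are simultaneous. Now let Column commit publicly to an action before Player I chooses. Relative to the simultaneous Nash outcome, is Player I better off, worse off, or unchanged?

unchanged

Solve by backward induction (Column leads).
- W: Player I compares 5, 20 and picks B; Column would get 15.
- X: Player I compares 0, 16 and picks B; Column would get 4.
- Y: Player I compares 0, 1 and picks B; Column would get 11.
- Z: Player I compares 18, 17 and picks T; Column would get 0.
Maximizing over 15, 4, 11, 0, Column chooses W. Subgame-perfect outcome: (B, W) with payoffs (20, 15).
For the simultaneous game, intersect best replies.
Player I's best replies: W→B; X→B; Y→B; Z→T.
Column's best replies: T→X; B→W.
Only (B, W) has each player best-responding; Nash payoffs (20, 15).
Player I earns 20 sequentially versus 20 at the Nash outcome: unchanged.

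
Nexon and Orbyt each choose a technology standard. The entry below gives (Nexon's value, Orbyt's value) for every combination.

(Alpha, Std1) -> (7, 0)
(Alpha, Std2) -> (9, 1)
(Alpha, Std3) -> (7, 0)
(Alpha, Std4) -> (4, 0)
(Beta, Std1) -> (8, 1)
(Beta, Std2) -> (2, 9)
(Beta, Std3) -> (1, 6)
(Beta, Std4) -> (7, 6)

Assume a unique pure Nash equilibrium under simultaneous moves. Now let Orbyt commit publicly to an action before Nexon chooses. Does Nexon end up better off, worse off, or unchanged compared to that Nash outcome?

worse off

Work backward from Nexon's decision.
- Std1: BR = Beta, leader payoff 1.
- Std2: BR = Alpha, leader payoff 1.
- Std3: BR = Alpha, leader payoff 0.
- Std4: BR = Beta, leader payoff 6.
Maximizing over 1, 1, 0, 6, Orbyt chooses Std4. Subgame-perfect outcome: (Beta, Std4) with payoffs (7, 6).
Now find the simultaneous Nash equilibrium.
Nexon's best replies: Std1→Beta; Std2→Alpha; Std3→Alpha; Std4→Beta.
Orbyt's best replies: Alpha→Std2; Beta→Std2.
Only (Alpha, Std2) has each player best-responding; Nash payoffs (9, 1).
Nexon earns 7 sequentially versus 9 at the Nash outcome: worse off.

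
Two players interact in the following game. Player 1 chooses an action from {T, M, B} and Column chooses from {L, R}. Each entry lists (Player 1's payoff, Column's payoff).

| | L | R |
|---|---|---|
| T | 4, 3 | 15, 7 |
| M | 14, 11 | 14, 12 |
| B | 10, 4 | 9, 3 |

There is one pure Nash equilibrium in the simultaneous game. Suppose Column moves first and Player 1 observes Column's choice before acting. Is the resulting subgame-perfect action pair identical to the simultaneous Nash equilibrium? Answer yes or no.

Work backward from Player 1's decision.
- L → Player 1 plays M (best of 4, 14, 10); Column gets 11.
- R → Player 1 plays T (best of 15, 14, 9); Column gets 7.
Column's induced payoffs are 11, 7, so Column commits to L. Subgame-perfect outcome: (M, L) with payoffs (14, 11).
Under simultaneous play:
Player 1's best replies: L→M; R→T.
Column's best replies: T→R; M→R; B→L.
Only (T, R) has each player best-responding; Nash payoffs (15, 7).
Sequential outcome (M, L) differs from the Nash profile (T, R).

no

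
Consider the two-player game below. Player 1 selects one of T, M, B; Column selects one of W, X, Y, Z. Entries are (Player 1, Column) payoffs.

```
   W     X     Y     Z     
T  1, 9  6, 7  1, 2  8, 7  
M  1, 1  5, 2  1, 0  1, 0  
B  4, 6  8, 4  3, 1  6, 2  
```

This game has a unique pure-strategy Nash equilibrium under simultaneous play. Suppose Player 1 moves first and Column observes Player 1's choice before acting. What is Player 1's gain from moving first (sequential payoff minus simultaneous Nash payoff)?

Work backward from Column's decision.
- T: BR = W, leader payoff 1.
- M: BR = X, leader payoff 5.
- B: BR = W, leader payoff 4.
Maximizing over 1, 5, 4, Player 1 chooses M. Subgame-perfect outcome: (M, X) with payoffs (5, 2).
Now find the simultaneous Nash equilibrium.
Player 1's best replies: W→B; X→B; Y→B; Z→T.
Column's best replies: T→W; M→X; B→W.
The unique mutual best reply is (B, W), giving (4, 6).
Player 1's commitment gain: 5 − 4 = 1.

1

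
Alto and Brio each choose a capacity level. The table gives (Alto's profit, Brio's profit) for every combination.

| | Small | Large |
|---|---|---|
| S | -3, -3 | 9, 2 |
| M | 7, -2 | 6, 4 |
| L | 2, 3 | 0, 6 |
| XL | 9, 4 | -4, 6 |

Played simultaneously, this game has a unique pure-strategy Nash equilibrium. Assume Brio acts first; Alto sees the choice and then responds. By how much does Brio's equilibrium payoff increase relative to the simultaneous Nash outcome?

2

Solve by backward induction (Brio leads).
- Small: BR = XL, leader payoff 4.
- Large: BR = S, leader payoff 2.
Brio's induced payoffs are 4, 2, so Brio commits to Small. Subgame-perfect outcome: (XL, Small) with payoffs (9, 4).
For the simultaneous game, intersect best replies.
Alto's best replies: Small→XL; Large→S.
Brio's best replies: S→Large; M→Large; L→Large; XL→Large.
The unique mutual best reply is (S, Large), giving (9, 2).
Brio's commitment gain: 4 − 2 = 2.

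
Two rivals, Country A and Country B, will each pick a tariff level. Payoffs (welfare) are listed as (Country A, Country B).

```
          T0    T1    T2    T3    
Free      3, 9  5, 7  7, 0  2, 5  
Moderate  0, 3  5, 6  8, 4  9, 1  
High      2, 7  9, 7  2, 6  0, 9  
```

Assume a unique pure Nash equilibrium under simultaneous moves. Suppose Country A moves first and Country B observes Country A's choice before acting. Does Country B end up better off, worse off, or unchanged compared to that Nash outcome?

Backward induction with Country A moving first.
- Free: BR = T0, leader payoff 3.
- Moderate: BR = T1, leader payoff 5.
- High: BR = T3, leader payoff 0.
Country A's induced payoffs are 3, 5, 0, so Country A commits to Moderate. Subgame-perfect outcome: (Moderate, T1) with payoffs (5, 6).
For the simultaneous game, intersect best replies.
Country A's best replies: T0→Free; T1→High; T2→Moderate; T3→Moderate.
Country B's best replies: Free→T0; Moderate→T1; High→T3.
Only (Free, T0) has each player best-responding; Nash payoffs (3, 9).
Country B earns 6 sequentially versus 9 at the Nash outcome: worse off.

worse off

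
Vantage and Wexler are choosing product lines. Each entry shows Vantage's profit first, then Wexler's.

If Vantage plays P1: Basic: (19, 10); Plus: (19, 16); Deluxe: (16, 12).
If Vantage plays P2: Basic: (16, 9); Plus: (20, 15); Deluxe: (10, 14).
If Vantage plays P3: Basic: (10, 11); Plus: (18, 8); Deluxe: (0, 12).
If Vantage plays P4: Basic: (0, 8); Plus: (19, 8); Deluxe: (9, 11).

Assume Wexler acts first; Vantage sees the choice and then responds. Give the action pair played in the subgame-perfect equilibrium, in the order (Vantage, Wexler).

(P2, Plus)

Solve by backward induction (Wexler leads).
- Basic → Vantage plays P1 (best of 19, 16, 10, 0); Wexler gets 10.
- Plus → Vantage plays P2 (best of 19, 20, 18, 19); Wexler gets 15.
- Deluxe → Vantage plays P1 (best of 16, 10, 0, 9); Wexler gets 12.
Maximizing over 10, 15, 12, Wexler chooses Plus. Subgame-perfect outcome: (P2, Plus) with payoffs (20, 15).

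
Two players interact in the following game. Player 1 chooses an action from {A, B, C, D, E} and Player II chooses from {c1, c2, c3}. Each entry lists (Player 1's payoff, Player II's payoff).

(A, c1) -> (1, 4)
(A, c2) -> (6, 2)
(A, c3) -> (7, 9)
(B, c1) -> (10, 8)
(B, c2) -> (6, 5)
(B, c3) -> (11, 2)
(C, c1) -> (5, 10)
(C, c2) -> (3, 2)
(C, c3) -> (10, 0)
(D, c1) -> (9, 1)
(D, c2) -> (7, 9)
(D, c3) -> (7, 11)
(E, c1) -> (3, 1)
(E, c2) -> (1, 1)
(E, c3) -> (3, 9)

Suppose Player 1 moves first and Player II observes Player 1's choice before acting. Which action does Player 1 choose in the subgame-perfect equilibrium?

B

Backward induction with Player 1 moving first.
- A → Player II plays c3 (best of 4, 2, 9); Player 1 gets 7.
- B → Player II plays c1 (best of 8, 5, 2); Player 1 gets 10.
- C → Player II plays c1 (best of 10, 2, 0); Player 1 gets 5.
- D → Player II plays c3 (best of 1, 9, 11); Player 1 gets 7.
- E → Player II plays c3 (best of 1, 1, 9); Player 1 gets 3.
Maximizing over 7, 10, 5, 7, 3, Player 1 chooses B. Subgame-perfect outcome: (B, c1) with payoffs (10, 8).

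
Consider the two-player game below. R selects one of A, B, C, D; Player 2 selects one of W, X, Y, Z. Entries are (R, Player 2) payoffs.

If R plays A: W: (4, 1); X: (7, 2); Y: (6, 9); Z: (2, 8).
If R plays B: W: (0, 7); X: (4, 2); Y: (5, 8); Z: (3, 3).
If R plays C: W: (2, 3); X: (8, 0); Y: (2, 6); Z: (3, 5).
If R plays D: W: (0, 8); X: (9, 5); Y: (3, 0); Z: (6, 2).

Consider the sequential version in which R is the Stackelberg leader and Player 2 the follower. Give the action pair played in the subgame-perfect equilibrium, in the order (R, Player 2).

Backward induction with R moving first.
- A → Player 2 plays Y (best of 1, 2, 9, 8); R gets 6.
- B → Player 2 plays Y (best of 7, 2, 8, 3); R gets 5.
- C → Player 2 plays Y (best of 3, 0, 6, 5); R gets 2.
- D → Player 2 plays W (best of 8, 5, 0, 2); R gets 0.
R's induced payoffs are 6, 5, 2, 0, so R commits to A. Subgame-perfect outcome: (A, Y) with payoffs (6, 9).

(A, Y)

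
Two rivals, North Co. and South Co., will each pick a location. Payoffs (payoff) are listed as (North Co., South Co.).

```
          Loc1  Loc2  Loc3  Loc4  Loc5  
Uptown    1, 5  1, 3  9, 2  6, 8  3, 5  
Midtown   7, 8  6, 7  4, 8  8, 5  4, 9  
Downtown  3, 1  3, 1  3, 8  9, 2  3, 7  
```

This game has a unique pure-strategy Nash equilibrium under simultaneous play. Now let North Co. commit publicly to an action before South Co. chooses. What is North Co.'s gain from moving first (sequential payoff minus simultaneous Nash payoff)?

2

Solve by backward induction (North Co. leads).
- Uptown: BR = Loc4, leader payoff 6.
- Midtown: BR = Loc5, leader payoff 4.
- Downtown: BR = Loc3, leader payoff 3.
North Co.'s induced payoffs are 6, 4, 3, so North Co. commits to Uptown. Subgame-perfect outcome: (Uptown, Loc4) with payoffs (6, 8).
Now find the simultaneous Nash equilibrium.
North Co.'s best replies: Loc1→Midtown; Loc2→Midtown; Loc3→Uptown; Loc4→Downtown; Loc5→Midtown.
South Co.'s best replies: Uptown→Loc4; Midtown→Loc5; Downtown→Loc3.
The unique mutual best reply is (Midtown, Loc5), giving (4, 9).
North Co.'s commitment gain: 6 − 4 = 2.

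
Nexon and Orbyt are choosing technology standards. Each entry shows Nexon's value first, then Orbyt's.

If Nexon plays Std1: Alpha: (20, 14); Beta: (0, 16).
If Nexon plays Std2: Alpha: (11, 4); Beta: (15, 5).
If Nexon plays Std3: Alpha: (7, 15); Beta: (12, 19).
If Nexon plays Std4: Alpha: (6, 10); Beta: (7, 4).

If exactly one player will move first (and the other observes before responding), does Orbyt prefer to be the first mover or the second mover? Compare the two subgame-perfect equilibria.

first

If Nexon leads: Orbyt's best replies are Std1→Beta, Std2→Beta, Std3→Beta, Std4→Alpha; Nexon's induced payoffs 0, 15, 12, 6; outcome (Std2, Beta), payoffs (15, 5).
If Orbyt leads: Nexon's best replies are Alpha→Std1, Beta→Std2; Orbyt's induced payoffs 14, 5; outcome (Std1, Alpha), payoffs (20, 14).
Orbyt gets 14 moving first and 5 moving second, so Orbyt prefers to move first.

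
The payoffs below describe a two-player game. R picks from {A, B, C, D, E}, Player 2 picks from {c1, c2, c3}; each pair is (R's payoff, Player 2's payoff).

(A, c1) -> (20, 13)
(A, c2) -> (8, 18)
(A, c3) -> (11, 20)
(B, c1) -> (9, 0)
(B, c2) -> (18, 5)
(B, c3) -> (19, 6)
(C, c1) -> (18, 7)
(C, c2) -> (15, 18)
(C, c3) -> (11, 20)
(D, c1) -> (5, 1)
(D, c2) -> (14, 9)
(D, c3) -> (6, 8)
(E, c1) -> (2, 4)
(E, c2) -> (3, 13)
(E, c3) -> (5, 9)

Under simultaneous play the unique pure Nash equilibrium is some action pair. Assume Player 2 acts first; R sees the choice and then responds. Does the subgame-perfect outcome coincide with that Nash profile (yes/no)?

Work backward from R's decision.
- c1 → R plays A (best of 20, 9, 18, 5, 2); Player 2 gets 13.
- c2 → R plays B (best of 8, 18, 15, 14, 3); Player 2 gets 5.
- c3 → R plays B (best of 11, 19, 11, 6, 5); Player 2 gets 6.
Maximizing over 13, 5, 6, Player 2 chooses c1. Subgame-perfect outcome: (A, c1) with payoffs (20, 13).
Now find the simultaneous Nash equilibrium.
R's best replies: c1→A; c2→B; c3→B.
Player 2's best replies: A→c3; B→c3; C→c3; D→c2; E→c2.
Only (B, c3) has each player best-responding; Nash payoffs (19, 6).
Sequential outcome (A, c1) differs from the Nash profile (B, c3).

no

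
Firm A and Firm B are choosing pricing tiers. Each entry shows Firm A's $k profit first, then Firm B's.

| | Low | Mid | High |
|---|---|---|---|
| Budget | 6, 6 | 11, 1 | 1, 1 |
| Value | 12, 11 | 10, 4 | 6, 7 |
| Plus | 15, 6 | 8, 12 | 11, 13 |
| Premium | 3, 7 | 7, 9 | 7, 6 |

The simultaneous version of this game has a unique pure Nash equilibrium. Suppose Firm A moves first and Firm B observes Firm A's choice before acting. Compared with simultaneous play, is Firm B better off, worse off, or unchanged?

worse off

Backward induction with Firm A moving first.
- Budget: Firm B compares 6, 1, 1 and picks Low; Firm A would get 6.
- Value: Firm B compares 11, 4, 7 and picks Low; Firm A would get 12.
- Plus: Firm B compares 6, 12, 13 and picks High; Firm A would get 11.
- Premium: Firm B compares 7, 9, 6 and picks Mid; Firm A would get 7.
Firm A's induced payoffs are 6, 12, 11, 7, so Firm A commits to Value. Subgame-perfect outcome: (Value, Low) with payoffs (12, 11).
For the simultaneous game, intersect best replies.
Firm A's best replies: Low→Plus; Mid→Budget; High→Plus.
Firm B's best replies: Budget→Low; Value→Low; Plus→High; Premium→Mid.
The unique mutual best reply is (Plus, High), giving (11, 13).
Firm B earns 11 sequentially versus 13 at the Nash outcome: worse off.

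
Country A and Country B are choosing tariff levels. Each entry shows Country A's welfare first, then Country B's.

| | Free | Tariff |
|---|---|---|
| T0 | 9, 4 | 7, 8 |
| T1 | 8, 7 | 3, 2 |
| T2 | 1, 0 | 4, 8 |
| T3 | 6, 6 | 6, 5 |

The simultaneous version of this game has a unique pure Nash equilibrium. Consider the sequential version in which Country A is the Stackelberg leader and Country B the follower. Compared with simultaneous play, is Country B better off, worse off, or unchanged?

Backward induction with Country A moving first.
- T0: Country B compares 4, 8 and picks Tariff; Country A would get 7.
- T1: Country B compares 7, 2 and picks Free; Country A would get 8.
- T2: Country B compares 0, 8 and picks Tariff; Country A would get 4.
- T3: Country B compares 6, 5 and picks Free; Country A would get 6.
Among 7, 8, 4, 6, the best is 8 at T1. Subgame-perfect outcome: (T1, Free) with payoffs (8, 7).
Now find the simultaneous Nash equilibrium.
Country A's best replies: Free→T0; Tariff→T0.
Country B's best replies: T0→Tariff; T1→Free; T2→Tariff; T3→Free.
Only (T0, Tariff) has each player best-responding; Nash payoffs (7, 8).
Country B earns 7 sequentially versus 8 at the Nash outcome: worse off.

worse off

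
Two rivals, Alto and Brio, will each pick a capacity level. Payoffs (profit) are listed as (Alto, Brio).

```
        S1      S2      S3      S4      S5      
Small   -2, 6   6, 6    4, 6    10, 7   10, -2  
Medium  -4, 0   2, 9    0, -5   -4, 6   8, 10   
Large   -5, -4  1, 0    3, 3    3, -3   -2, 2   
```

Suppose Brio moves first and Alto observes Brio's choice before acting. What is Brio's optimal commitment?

S4

Backward induction with Brio moving first.
- S1 → Alto plays Small (best of -2, -4, -5); Brio gets 6.
- S2 → Alto plays Small (best of 6, 2, 1); Brio gets 6.
- S3 → Alto plays Small (best of 4, 0, 3); Brio gets 6.
- S4 → Alto plays Small (best of 10, -4, 3); Brio gets 7.
- S5 → Alto plays Small (best of 10, 8, -2); Brio gets -2.
Brio's induced payoffs are 6, 6, 6, 7, -2, so Brio commits to S4. Subgame-perfect outcome: (Small, S4) with payoffs (10, 7).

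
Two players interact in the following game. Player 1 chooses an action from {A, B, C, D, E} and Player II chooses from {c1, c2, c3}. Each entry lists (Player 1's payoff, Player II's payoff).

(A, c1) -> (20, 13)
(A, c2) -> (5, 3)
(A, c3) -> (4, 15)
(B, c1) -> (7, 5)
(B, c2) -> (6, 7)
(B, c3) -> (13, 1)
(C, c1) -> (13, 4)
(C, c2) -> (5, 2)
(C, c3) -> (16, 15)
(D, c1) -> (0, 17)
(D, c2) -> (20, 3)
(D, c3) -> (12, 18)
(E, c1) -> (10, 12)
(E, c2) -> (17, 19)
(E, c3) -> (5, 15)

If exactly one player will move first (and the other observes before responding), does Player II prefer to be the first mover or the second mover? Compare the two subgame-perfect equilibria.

If Player 1 leads: Player II's best replies are A→c3, B→c2, C→c3, D→c3, E→c2; Player 1's induced payoffs 4, 6, 16, 12, 17; outcome (E, c2), payoffs (17, 19).
If Player II leads: Player 1's best replies are c1→A, c2→D, c3→C; Player II's induced payoffs 13, 3, 15; outcome (C, c3), payoffs (16, 15).
Player II gets 15 moving first and 19 moving second, so Player II prefers to move second.

second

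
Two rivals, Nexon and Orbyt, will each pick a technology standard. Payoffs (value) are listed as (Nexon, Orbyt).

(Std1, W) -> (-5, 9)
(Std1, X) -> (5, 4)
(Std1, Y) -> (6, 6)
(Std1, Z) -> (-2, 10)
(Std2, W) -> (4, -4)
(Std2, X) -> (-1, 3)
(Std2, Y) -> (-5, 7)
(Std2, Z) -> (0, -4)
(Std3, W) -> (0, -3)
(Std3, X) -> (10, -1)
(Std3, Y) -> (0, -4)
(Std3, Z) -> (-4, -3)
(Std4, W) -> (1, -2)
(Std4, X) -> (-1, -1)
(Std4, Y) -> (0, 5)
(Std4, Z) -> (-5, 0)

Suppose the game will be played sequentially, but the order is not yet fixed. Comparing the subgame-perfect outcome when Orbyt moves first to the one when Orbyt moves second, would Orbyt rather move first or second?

If Nexon leads: Orbyt's best replies are Std1→Z, Std2→Y, Std3→X, Std4→Y; Nexon's induced payoffs -2, -5, 10, 0; outcome (Std3, X), payoffs (10, -1).
If Orbyt leads: Nexon's best replies are W→Std2, X→Std3, Y→Std1, Z→Std2; Orbyt's induced payoffs -4, -1, 6, -4; outcome (Std1, Y), payoffs (6, 6).
Orbyt gets 6 moving first and -1 moving second, so Orbyt prefers to move first.

first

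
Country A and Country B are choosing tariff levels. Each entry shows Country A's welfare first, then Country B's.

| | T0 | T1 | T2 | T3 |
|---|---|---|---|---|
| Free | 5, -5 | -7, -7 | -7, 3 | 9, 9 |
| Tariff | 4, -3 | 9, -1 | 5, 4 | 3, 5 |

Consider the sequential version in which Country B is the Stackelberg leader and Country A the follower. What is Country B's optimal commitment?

T3

Country A best-responds to each possible Country B move:
- T0: Country A compares 5, 4 and picks Free; Country B would get -5.
- T1: Country A compares -7, 9 and picks Tariff; Country B would get -1.
- T2: Country A compares -7, 5 and picks Tariff; Country B would get 4.
- T3: Country A compares 9, 3 and picks Free; Country B would get 9.
Country B's induced payoffs are -5, -1, 4, 9, so Country B commits to T3. Subgame-perfect outcome: (Free, T3) with payoffs (9, 9).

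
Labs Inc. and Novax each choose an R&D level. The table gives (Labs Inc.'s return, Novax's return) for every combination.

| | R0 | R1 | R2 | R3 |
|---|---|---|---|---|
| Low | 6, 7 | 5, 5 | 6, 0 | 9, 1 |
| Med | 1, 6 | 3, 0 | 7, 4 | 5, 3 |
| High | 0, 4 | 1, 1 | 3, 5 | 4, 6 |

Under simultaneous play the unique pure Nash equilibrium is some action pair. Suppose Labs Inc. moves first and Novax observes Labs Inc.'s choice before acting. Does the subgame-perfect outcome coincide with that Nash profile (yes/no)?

yes

Work backward from Novax's decision.
- Low: Novax compares 7, 5, 0, 1 and picks R0; Labs Inc. would get 6.
- Med: Novax compares 6, 0, 4, 3 and picks R0; Labs Inc. would get 1.
- High: Novax compares 4, 1, 5, 6 and picks R3; Labs Inc. would get 4.
Maximizing over 6, 1, 4, Labs Inc. chooses Low. Subgame-perfect outcome: (Low, R0) with payoffs (6, 7).
Now find the simultaneous Nash equilibrium.
Labs Inc.'s best replies: R0→Low; R1→Low; R2→Med; R3→Low.
Novax's best replies: Low→R0; Med→R0; High→R3.
Only (Low, R0) has each player best-responding; Nash payoffs (6, 7).
Sequential outcome (Low, R0) coincides with the Nash profile (Low, R0).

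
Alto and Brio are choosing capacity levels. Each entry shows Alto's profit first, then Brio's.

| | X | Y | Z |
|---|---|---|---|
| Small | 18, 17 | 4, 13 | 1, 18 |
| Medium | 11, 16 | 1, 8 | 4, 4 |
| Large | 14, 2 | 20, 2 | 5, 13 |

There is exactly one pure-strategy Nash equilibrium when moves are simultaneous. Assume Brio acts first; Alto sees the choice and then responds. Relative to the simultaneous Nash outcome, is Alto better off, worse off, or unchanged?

better off

Work backward from Alto's decision.
- X: BR = Small, leader payoff 17.
- Y: BR = Large, leader payoff 2.
- Z: BR = Large, leader payoff 13.
Among 17, 2, 13, the best is 17 at X. Subgame-perfect outcome: (Small, X) with payoffs (18, 17).
Under simultaneous play:
Alto's best replies: X→Small; Y→Large; Z→Large.
Brio's best replies: Small→Z; Medium→X; Large→Z.
Only (Large, Z) has each player best-responding; Nash payoffs (5, 13).
Alto earns 18 sequentially versus 5 at the Nash outcome: better off.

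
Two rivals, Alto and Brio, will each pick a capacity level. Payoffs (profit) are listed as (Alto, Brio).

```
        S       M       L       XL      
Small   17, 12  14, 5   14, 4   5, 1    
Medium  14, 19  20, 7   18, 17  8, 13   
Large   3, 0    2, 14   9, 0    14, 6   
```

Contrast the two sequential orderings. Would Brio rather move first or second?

first

If Alto leads: Brio's best replies are Small→S, Medium→S, Large→M; Alto's induced payoffs 17, 14, 2; outcome (Small, S), payoffs (17, 12).
If Brio leads: Alto's best replies are S→Small, M→Medium, L→Medium, XL→Large; Brio's induced payoffs 12, 7, 17, 6; outcome (Medium, L), payoffs (18, 17).
Brio gets 17 moving first and 12 moving second, so Brio prefers to move first.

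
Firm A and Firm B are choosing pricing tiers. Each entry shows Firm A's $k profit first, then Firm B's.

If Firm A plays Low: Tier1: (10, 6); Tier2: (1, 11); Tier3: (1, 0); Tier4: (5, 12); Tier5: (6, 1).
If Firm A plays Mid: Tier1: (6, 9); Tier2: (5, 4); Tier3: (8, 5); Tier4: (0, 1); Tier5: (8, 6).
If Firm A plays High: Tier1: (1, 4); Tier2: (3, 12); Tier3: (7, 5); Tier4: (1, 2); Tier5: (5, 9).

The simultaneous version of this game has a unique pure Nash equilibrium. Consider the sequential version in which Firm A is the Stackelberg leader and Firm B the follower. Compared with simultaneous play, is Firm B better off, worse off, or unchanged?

worse off

Backward induction with Firm A moving first.
- Low: BR = Tier4, leader payoff 5.
- Mid: BR = Tier1, leader payoff 6.
- High: BR = Tier2, leader payoff 3.
Among 5, 6, 3, the best is 6 at Mid. Subgame-perfect outcome: (Mid, Tier1) with payoffs (6, 9).
For the simultaneous game, intersect best replies.
Firm A's best replies: Tier1→Low; Tier2→Mid; Tier3→Mid; Tier4→Low; Tier5→Mid.
Firm B's best replies: Low→Tier4; Mid→Tier1; High→Tier2.
The unique mutual best reply is (Low, Tier4), giving (5, 12).
Firm B earns 9 sequentially versus 12 at the Nash outcome: worse off.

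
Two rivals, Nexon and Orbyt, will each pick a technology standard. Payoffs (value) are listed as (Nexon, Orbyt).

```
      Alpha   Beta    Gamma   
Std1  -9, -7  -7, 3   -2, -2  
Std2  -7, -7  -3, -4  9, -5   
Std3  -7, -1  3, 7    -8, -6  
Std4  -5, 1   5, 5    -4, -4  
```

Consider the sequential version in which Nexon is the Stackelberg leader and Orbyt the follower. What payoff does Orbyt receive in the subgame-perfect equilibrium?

5

Orbyt best-responds to each possible Nexon move:
- Std1: Orbyt compares -7, 3, -2 and picks Beta; Nexon would get -7.
- Std2: Orbyt compares -7, -4, -5 and picks Beta; Nexon would get -3.
- Std3: Orbyt compares -1, 7, -6 and picks Beta; Nexon would get 3.
- Std4: Orbyt compares 1, 5, -4 and picks Beta; Nexon would get 5.
Maximizing over -7, -3, 3, 5, Nexon chooses Std4. Subgame-perfect outcome: (Std4, Beta) with payoffs (5, 5).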